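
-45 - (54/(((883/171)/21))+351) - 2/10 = -2718793/4415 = -615.81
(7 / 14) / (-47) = -1 / 94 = -0.01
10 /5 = 2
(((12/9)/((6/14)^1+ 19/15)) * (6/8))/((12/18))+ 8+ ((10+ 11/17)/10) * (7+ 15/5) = 118207/6052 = 19.53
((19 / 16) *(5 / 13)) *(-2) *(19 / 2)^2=-34295 / 416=-82.44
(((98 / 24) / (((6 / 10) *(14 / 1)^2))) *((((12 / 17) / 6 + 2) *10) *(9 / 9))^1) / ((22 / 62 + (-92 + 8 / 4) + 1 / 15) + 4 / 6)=-11625 / 1405696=-0.01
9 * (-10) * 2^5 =-2880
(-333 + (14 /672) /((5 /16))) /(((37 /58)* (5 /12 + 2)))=-39952 /185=-215.96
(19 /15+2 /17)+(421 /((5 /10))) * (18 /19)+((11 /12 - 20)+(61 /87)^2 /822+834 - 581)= 20759036474939 /20096149140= 1032.99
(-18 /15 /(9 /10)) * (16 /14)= -32 /21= -1.52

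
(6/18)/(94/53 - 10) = -53/1308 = -0.04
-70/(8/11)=-385/4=-96.25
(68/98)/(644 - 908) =-17/6468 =-0.00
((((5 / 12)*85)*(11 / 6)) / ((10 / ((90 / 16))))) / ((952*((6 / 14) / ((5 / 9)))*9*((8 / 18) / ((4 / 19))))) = 1375 / 525312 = 0.00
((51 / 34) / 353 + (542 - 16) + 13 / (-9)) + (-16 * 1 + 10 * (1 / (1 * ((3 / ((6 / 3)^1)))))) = 3273749 / 6354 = 515.23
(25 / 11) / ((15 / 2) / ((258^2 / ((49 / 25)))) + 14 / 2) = 0.32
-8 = -8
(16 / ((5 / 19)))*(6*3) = 5472 / 5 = 1094.40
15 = 15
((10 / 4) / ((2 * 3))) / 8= 5 / 96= 0.05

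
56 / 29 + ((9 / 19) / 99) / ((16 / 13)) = 1.93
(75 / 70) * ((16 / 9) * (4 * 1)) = 160 / 21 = 7.62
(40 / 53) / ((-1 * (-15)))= 8 / 159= 0.05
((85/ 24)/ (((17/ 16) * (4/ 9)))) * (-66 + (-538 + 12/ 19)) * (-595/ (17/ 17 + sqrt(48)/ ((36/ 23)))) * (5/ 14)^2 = -1233275625/ 66766 + 3151704375 * sqrt(3)/ 66766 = 63290.24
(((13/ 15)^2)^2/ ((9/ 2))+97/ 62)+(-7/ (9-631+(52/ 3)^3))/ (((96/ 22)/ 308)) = 357012060107/ 225651015000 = 1.58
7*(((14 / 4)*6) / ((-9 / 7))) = -343 / 3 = -114.33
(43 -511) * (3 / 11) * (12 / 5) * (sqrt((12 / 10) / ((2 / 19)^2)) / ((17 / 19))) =-3041064 * sqrt(30) / 4675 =-3562.91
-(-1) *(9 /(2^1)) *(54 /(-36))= -27 /4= -6.75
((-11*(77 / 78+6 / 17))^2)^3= 10261705.18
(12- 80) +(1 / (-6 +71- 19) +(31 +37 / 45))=-74843 / 2070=-36.16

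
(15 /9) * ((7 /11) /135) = 7 /891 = 0.01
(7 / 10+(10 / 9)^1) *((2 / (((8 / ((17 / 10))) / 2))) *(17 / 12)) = 47107 / 21600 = 2.18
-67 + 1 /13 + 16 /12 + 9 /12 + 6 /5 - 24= -68359 /780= -87.64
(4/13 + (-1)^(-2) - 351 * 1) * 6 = -27276/13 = -2098.15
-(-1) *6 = 6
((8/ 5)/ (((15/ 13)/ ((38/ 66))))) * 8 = 15808/ 2475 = 6.39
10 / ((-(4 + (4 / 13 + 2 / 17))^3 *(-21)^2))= -53969305 / 206264818116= -0.00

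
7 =7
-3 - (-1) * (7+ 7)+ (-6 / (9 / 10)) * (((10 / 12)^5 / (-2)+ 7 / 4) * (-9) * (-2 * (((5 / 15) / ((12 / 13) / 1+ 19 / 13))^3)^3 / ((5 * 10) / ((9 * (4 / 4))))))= 11.00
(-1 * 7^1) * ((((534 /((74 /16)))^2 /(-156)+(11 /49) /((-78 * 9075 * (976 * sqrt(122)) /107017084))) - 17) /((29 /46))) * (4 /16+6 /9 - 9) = -28475741077 /3096678 - 59688778601 * sqrt(122) /2333165234400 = -9195.86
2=2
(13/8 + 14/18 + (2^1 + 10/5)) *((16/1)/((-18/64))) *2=-59008/81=-728.49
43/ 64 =0.67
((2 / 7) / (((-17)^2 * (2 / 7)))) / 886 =1 / 256054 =0.00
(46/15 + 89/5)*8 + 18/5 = 2558/15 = 170.53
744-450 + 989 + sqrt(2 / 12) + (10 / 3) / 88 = sqrt(6) / 6 + 169361 / 132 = 1283.45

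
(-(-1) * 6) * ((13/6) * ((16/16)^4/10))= 13/10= 1.30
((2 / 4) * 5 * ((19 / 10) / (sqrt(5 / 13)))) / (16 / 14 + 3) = 133 * sqrt(65) / 580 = 1.85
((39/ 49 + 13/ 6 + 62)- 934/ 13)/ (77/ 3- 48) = 0.31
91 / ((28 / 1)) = 13 / 4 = 3.25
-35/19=-1.84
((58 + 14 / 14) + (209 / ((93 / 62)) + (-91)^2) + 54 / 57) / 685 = 483376 / 39045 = 12.38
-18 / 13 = -1.38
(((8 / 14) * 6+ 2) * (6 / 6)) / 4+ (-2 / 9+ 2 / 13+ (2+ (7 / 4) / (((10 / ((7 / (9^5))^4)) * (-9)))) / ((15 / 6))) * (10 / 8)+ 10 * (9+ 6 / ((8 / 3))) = 91423699025634655473382403 / 796570240877409975041520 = 114.77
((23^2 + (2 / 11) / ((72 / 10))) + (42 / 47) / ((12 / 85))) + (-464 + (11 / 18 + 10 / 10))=75447 / 1034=72.97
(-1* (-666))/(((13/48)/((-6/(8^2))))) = -2997/13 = -230.54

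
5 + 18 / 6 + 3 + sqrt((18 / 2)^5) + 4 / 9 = 254.44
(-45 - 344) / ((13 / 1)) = -389 / 13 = -29.92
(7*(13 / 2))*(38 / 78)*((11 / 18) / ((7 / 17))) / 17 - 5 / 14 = 1193 / 756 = 1.58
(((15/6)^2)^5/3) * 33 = 107421875/1024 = 104904.17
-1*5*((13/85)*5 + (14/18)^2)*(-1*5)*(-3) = -47150/459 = -102.72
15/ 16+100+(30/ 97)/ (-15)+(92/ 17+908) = 26762047/ 26384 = 1014.33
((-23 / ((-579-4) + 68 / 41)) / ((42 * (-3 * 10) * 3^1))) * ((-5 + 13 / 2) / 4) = -943 / 240256800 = -0.00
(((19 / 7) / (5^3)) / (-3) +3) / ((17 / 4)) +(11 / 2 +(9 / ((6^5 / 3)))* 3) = 8874443 / 1428000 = 6.21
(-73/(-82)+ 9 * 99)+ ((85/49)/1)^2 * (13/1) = 183298985/196882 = 931.01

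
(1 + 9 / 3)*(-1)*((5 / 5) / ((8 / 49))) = -49 / 2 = -24.50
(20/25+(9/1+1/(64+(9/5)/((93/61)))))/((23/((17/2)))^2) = 71646279/53444870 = 1.34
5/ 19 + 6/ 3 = 2.26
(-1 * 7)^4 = 2401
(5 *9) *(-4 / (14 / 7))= -90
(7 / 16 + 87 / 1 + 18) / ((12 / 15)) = 8435 / 64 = 131.80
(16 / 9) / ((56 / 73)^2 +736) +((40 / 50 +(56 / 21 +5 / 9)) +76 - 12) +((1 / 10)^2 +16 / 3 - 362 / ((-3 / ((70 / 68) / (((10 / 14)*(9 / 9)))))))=92813979799 / 375354900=247.27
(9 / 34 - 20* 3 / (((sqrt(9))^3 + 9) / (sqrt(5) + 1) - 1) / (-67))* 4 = 432* sqrt(5) / 4087 + 81726 / 69479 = 1.41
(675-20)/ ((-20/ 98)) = -6419/ 2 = -3209.50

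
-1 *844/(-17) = 844/17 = 49.65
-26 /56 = -13 /28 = -0.46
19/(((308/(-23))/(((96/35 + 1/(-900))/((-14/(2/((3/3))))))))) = 7548301/13582800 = 0.56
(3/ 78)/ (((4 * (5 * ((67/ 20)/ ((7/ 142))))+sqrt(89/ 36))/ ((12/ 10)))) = 7192584/ 211807615175 - 882 * sqrt(89)/ 211807615175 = 0.00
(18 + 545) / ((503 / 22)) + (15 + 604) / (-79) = 667137 / 39737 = 16.79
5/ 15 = 1/ 3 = 0.33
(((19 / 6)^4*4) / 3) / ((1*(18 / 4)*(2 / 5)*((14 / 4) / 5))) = 3258025 / 30618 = 106.41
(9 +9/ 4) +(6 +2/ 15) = 17.38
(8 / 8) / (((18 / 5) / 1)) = 5 / 18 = 0.28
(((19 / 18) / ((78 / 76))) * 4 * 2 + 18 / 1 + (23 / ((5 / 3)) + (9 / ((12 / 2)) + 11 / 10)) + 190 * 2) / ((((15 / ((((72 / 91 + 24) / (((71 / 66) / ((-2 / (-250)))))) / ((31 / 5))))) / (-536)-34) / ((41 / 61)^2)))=-11056262212661248 / 2023386836973255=-5.46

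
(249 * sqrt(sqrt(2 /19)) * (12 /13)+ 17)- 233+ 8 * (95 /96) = -2497 /12+ 2988 * 19^(3 /4) * 2^(1 /4) /247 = -77.16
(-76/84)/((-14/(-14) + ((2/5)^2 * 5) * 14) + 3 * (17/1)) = -95/6636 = -0.01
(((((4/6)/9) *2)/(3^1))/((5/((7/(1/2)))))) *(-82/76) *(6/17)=-2296/43605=-0.05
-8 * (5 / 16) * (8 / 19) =-20 / 19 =-1.05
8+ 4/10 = 42/5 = 8.40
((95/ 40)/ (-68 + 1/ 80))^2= 36100/ 29582721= 0.00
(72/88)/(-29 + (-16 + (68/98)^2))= -21609/1175779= -0.02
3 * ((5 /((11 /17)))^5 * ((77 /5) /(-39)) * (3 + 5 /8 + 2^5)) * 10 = -8851920984375 /761332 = -11626886.80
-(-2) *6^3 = 432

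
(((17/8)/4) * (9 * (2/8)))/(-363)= -51/15488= -0.00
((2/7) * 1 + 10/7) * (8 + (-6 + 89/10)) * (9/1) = 5886/35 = 168.17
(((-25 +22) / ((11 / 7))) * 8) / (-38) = 84 / 209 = 0.40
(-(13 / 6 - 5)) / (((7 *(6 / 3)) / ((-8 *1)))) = -1.62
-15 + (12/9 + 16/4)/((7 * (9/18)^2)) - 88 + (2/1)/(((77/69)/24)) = -1879/33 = -56.94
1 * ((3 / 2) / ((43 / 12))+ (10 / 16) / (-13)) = 1657 / 4472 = 0.37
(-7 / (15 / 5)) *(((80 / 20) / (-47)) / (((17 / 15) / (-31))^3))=-938416500 / 230911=-4063.97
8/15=0.53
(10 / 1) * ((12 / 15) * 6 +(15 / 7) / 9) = 1058 / 21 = 50.38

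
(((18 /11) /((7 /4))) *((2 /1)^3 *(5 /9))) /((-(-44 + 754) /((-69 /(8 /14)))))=552 /781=0.71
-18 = -18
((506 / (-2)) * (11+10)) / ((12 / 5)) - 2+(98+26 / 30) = -127013 / 60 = -2116.88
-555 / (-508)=555 / 508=1.09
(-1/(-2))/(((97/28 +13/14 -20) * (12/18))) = -21/437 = -0.05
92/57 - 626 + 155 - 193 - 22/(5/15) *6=-60328/57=-1058.39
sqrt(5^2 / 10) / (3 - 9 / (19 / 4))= 19 * sqrt(10) / 42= 1.43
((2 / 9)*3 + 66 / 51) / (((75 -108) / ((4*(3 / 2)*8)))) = -1600 / 561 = -2.85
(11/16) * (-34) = -187/8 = -23.38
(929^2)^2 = 744839767681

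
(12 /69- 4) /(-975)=88 /22425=0.00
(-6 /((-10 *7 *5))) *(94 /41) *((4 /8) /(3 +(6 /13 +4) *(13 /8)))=564 /294175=0.00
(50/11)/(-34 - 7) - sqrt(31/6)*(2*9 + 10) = -14*sqrt(186)/3 - 50/451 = -63.76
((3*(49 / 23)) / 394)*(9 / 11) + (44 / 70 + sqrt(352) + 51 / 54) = 24904588 / 15699915 + 4*sqrt(22) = 20.35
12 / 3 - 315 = -311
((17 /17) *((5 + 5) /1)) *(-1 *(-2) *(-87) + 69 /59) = -101970 /59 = -1728.31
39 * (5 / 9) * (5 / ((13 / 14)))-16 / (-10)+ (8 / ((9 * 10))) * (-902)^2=3259738 / 45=72438.62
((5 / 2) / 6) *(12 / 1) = 5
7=7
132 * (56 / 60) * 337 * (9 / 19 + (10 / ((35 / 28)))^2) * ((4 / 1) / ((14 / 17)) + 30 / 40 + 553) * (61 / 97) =1733057679430 / 1843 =940346000.78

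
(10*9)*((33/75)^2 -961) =-10809072/125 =-86472.58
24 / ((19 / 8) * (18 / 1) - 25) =96 / 71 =1.35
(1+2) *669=2007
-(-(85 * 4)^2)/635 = 23120/127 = 182.05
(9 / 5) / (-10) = -0.18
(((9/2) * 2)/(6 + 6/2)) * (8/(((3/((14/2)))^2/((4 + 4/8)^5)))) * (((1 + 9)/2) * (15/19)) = 24111675/76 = 317258.88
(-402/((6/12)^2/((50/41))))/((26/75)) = -3015000/533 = -5656.66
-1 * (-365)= 365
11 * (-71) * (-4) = 3124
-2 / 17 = -0.12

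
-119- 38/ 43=-5155/ 43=-119.88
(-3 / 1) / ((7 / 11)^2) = -363 / 49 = -7.41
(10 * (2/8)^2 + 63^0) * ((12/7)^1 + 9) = 975/56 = 17.41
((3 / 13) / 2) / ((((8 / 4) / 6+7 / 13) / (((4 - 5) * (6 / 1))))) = -27 / 34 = -0.79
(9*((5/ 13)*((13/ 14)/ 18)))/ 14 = 0.01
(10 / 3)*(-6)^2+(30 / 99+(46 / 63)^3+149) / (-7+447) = 120.34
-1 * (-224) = 224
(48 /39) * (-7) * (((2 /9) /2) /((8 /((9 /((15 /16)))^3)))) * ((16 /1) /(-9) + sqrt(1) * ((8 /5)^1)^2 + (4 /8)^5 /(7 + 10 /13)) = -1024588544 /12309375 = -83.24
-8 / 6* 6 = -8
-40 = -40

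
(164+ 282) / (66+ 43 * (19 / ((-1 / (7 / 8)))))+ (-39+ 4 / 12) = -39.35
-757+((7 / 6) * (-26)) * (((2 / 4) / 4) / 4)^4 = -2381316187 / 3145728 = -757.00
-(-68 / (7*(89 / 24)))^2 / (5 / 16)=-42614784 / 1940645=-21.96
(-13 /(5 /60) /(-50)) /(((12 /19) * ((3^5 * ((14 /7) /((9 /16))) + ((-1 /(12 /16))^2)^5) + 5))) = 767637 /137795150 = 0.01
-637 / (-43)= 14.81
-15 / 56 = -0.27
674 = 674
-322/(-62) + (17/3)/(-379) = 182530/35247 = 5.18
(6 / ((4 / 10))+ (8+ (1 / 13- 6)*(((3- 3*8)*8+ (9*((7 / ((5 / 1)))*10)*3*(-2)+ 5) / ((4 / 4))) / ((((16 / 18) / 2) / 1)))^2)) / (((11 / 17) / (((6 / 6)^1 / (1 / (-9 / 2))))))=805930892469 / 4576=176121261.47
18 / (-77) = -18 / 77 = -0.23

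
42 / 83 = 0.51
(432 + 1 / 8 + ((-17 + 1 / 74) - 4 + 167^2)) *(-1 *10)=-41884205 / 148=-283001.39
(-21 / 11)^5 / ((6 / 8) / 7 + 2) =-114354828 / 9502009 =-12.03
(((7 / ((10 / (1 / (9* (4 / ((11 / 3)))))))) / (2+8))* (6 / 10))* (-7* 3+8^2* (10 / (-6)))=-29491 / 54000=-0.55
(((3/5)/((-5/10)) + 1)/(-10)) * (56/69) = 28/1725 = 0.02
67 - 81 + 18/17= -220/17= -12.94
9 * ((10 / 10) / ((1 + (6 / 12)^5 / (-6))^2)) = 331776 / 36481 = 9.09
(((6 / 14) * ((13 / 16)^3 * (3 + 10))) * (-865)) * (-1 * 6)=222347385 / 14336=15509.72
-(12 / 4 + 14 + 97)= -114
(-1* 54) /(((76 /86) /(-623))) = 723303 /19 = 38068.58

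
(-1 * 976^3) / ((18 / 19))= -981364963.56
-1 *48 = -48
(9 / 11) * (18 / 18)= 0.82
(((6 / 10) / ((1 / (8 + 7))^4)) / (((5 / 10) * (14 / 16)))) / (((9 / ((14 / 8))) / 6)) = 81000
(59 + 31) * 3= 270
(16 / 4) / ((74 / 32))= 64 / 37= 1.73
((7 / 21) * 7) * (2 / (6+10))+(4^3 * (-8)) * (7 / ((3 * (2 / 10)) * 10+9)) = -28637 / 120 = -238.64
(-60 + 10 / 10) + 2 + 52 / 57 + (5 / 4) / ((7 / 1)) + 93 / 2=-15017 / 1596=-9.41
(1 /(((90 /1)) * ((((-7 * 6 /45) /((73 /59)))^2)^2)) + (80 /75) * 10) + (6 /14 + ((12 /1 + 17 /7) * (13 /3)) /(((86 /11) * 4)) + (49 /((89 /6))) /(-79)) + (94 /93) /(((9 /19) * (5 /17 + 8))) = 9431455806823183651867 /706777069911039713376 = 13.34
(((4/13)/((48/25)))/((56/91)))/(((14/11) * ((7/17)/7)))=4675/1344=3.48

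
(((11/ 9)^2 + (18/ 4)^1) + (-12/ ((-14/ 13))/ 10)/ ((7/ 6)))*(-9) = -275803/ 4410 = -62.54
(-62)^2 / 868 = 31 / 7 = 4.43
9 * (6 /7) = 54 /7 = 7.71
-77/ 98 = -11/ 14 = -0.79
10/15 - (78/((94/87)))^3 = -117185010725/311469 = -376233.30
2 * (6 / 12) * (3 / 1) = 3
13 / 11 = 1.18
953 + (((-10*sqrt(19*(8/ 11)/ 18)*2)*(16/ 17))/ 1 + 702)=1655 - 640*sqrt(209)/ 561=1638.51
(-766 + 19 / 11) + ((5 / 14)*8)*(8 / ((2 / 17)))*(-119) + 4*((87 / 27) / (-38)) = -44926955 / 1881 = -23884.61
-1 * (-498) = 498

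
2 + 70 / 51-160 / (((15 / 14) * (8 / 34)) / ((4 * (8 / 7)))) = -147796 / 51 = -2897.96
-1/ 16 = -0.06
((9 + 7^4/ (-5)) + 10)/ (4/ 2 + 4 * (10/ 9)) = -10377/ 145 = -71.57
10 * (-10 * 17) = -1700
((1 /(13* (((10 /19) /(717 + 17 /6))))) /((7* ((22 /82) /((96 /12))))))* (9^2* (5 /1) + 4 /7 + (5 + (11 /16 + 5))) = 22408057303 /120120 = 186547.26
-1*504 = -504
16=16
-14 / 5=-2.80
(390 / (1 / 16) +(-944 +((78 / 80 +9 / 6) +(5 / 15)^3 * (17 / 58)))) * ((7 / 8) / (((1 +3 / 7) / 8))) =8131480273 / 313200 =25962.58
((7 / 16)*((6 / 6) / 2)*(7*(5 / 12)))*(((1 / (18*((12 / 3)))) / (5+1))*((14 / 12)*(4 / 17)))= 1715 / 4230144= 0.00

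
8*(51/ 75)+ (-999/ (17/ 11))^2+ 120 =3019859329/ 7225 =417973.61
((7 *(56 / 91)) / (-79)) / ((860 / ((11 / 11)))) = -14 / 220805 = -0.00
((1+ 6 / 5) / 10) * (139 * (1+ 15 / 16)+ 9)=48983 / 800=61.23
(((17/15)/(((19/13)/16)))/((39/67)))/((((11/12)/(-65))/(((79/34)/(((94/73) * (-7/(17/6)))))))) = 683135752/618849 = 1103.88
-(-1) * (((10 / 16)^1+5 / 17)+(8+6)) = 14.92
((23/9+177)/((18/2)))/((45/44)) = 71104/3645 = 19.51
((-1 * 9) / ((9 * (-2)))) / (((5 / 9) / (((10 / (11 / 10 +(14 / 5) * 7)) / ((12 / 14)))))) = 35 / 69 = 0.51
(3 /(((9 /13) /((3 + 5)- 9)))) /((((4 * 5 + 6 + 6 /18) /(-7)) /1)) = 91 /79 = 1.15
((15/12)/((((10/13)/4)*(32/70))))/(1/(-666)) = -151515/16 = -9469.69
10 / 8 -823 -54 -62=-937.75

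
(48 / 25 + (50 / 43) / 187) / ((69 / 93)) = 12003758 / 4623575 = 2.60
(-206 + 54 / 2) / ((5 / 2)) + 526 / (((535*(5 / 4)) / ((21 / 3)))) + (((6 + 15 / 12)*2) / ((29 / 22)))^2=146873 / 2675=54.91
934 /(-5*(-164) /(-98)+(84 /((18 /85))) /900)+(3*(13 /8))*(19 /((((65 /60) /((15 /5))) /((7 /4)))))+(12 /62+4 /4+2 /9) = 77818061341 /234067608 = 332.46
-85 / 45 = -17 / 9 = -1.89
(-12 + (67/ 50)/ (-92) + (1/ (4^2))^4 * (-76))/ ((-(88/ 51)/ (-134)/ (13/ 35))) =-5028356852961/ 14508032000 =-346.59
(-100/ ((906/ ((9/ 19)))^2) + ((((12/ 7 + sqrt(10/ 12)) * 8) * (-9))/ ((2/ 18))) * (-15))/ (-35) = -192016523493/ 403326889 - 324 * sqrt(30)/ 7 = -729.60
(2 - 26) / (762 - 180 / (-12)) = -8 / 259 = -0.03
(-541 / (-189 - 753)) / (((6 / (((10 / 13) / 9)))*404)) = 2705 / 133579368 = 0.00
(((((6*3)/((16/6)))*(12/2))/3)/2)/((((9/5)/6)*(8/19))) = 855/16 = 53.44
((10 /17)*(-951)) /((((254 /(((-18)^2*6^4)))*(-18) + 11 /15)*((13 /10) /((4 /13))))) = -22184928000 /121048109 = -183.27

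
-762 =-762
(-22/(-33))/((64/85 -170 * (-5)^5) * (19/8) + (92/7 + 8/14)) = 0.00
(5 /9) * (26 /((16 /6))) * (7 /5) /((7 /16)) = 52 /3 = 17.33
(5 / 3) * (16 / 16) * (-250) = -1250 / 3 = -416.67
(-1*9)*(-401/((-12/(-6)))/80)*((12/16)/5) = 10827/3200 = 3.38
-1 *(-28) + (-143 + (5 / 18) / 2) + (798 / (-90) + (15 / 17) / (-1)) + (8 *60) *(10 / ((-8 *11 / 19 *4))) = -12915377 / 33660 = -383.70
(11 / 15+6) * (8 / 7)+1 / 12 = 1089 / 140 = 7.78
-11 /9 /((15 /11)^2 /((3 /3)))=-1331 /2025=-0.66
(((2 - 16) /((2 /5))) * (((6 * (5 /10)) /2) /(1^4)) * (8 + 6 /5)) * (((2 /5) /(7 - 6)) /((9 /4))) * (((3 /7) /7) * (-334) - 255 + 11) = 2384272 /105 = 22707.35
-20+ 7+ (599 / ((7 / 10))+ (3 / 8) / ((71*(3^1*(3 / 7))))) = 10051945 / 11928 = 842.72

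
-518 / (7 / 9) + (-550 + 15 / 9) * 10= -18448 / 3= -6149.33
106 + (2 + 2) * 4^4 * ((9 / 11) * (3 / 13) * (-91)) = -192370 / 11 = -17488.18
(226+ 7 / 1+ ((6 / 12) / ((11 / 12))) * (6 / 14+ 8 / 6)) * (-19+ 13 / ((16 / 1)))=-5242365 / 1232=-4255.17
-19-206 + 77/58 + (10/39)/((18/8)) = -4551203/20358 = -223.56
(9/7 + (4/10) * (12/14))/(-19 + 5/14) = -38/435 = -0.09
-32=-32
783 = 783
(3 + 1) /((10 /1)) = 2 /5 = 0.40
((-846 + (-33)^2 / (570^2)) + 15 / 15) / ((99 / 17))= -518574443 / 3573900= -145.10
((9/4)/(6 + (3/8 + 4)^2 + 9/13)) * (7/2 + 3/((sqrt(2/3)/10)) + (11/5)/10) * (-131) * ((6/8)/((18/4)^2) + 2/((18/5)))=-2179840 * sqrt(6)/21493 - 13515008/537325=-273.58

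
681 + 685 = 1366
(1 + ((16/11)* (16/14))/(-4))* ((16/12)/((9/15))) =100/77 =1.30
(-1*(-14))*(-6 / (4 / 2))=-42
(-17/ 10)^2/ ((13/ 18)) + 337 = 221651/ 650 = 341.00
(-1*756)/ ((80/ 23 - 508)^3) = 85169/ 14467697008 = 0.00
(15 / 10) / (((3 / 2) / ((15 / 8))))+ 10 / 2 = 6.88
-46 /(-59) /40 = 23 /1180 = 0.02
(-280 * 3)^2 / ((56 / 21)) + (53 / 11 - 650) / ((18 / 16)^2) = 235304392 / 891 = 264090.23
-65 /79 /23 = -65 /1817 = -0.04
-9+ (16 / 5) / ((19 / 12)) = -663 / 95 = -6.98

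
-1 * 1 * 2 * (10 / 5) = -4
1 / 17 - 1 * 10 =-169 / 17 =-9.94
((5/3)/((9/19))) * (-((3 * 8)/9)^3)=-48640/729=-66.72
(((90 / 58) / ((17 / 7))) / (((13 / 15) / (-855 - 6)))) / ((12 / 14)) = -740.56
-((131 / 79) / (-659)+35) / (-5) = 7.00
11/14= 0.79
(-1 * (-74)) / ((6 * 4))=37 / 12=3.08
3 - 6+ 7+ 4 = 8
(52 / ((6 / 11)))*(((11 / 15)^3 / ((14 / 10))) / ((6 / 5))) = 190333 / 8505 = 22.38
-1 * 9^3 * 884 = -644436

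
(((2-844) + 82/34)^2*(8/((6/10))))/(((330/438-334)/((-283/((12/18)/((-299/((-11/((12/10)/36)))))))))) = 2516755412185378/232006599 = 10847775.12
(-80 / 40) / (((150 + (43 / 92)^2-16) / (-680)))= 135424 / 13365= 10.13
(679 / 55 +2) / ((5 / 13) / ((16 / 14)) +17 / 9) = 738504 / 114565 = 6.45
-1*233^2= -54289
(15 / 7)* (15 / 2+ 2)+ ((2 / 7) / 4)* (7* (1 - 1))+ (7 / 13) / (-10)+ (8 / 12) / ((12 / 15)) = 57703 / 2730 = 21.14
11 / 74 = 0.15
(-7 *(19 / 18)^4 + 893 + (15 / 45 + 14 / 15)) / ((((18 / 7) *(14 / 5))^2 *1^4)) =17.08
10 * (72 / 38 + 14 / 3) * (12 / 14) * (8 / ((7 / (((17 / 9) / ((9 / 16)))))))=215.84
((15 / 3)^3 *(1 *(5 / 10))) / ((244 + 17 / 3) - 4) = 375 / 1474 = 0.25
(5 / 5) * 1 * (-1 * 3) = -3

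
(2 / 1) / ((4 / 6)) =3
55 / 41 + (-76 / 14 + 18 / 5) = -699 / 1435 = -0.49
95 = 95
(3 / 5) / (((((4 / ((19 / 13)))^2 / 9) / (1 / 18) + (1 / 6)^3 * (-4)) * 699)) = 19494 / 339796715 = 0.00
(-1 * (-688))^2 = 473344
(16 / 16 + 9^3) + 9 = 739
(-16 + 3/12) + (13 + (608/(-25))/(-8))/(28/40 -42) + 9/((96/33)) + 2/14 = -852549/66080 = -12.90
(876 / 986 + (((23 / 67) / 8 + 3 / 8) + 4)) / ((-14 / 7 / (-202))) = 17702674 / 33031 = 535.94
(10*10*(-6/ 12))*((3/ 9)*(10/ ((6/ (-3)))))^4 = -31250/ 81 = -385.80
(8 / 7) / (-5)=-8 / 35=-0.23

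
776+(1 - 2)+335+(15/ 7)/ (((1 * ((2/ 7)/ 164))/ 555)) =683760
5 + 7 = 12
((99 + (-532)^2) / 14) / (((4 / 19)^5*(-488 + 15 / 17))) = -11917689812009 / 118716416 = -100387.88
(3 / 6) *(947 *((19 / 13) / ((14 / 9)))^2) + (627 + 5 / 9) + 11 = 629948299 / 596232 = 1056.55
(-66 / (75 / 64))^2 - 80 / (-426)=422289832 / 133125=3172.13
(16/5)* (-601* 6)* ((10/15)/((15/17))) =-653888/75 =-8718.51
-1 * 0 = 0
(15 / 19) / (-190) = -3 / 722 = -0.00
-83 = -83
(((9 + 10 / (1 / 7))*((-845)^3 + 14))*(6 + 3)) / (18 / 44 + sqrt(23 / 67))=-431140506121.41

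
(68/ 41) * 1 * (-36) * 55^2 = -7405200/ 41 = -180614.63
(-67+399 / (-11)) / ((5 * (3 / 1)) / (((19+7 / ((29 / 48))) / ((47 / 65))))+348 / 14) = -91694512 / 22385187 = -4.10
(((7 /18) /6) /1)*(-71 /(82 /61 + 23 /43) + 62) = 835555 /532332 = 1.57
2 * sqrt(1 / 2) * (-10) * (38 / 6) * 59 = -11210 * sqrt(2) / 3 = -5284.44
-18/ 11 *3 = -54/ 11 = -4.91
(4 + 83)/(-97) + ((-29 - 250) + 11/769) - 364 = -48029135/74593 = -643.88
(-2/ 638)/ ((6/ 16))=-0.01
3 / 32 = 0.09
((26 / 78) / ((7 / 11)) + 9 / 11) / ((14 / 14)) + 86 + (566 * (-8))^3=-21445255954736 / 231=-92836605864.66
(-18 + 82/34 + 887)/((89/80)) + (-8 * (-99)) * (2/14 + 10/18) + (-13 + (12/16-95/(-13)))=733295265/550732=1331.49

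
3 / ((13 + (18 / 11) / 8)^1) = 132 / 581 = 0.23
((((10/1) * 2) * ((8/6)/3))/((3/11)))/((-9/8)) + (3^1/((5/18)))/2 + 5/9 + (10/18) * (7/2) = -51203/2430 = -21.07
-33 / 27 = -11 / 9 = -1.22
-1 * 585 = -585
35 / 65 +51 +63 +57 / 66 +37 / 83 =2749997 / 23738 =115.85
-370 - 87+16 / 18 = -4105 / 9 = -456.11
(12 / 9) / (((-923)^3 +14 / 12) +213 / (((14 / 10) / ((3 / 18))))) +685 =5655681693111 / 8256469625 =685.00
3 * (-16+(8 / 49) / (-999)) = -783224 / 16317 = -48.00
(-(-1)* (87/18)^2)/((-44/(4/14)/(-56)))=841/99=8.49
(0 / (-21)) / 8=0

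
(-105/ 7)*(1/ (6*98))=-5/ 196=-0.03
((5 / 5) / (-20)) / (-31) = 1 / 620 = 0.00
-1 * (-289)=289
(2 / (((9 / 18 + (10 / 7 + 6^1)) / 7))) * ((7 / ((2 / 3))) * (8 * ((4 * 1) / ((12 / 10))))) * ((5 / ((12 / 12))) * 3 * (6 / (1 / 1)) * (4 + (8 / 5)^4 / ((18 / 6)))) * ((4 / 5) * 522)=531511658496 / 4625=114921439.67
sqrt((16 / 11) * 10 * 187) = 4 * sqrt(170) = 52.15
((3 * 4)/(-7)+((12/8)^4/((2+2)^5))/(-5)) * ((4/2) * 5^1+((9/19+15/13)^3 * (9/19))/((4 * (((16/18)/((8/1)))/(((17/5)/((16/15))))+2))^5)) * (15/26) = -768659784027586357366250263809351/77674799127253096439651900588032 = -9.90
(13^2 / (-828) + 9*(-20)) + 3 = -146725 / 828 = -177.20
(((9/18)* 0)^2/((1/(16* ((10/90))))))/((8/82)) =0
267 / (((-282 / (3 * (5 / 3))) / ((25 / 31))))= -11125 / 2914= -3.82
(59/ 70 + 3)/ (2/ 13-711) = -3497/ 646870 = -0.01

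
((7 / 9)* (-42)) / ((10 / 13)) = -637 / 15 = -42.47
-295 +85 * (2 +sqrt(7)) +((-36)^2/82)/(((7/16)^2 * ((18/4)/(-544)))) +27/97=-1969544434/194873 +85 * sqrt(7)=-9881.92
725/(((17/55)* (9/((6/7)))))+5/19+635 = 5824240/6783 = 858.65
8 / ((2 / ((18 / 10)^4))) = 26244 / 625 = 41.99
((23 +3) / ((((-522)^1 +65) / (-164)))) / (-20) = -1066 / 2285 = -0.47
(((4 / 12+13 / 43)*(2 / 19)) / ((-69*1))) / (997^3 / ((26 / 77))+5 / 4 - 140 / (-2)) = -0.00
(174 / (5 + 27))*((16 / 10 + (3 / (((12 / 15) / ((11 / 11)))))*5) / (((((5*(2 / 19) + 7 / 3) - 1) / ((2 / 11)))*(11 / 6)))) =550449 / 93280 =5.90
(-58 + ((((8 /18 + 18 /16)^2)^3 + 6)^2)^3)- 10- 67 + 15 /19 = 11725147953400328024096798802721024180152691851047763184452762645115369065811 /138906789094693574778466228336167917645156498690131321499302257229824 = 84410186.35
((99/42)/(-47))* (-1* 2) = 33/329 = 0.10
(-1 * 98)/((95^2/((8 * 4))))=-3136/9025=-0.35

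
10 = 10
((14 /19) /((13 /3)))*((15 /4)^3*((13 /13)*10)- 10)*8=703.76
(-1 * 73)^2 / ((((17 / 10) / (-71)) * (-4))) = 1891795 / 34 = 55641.03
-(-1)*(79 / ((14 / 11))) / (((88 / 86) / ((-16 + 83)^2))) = 15249133 / 56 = 272305.95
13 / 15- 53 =-782 / 15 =-52.13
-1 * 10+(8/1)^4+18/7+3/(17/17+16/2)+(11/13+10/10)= 1116775/273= 4090.75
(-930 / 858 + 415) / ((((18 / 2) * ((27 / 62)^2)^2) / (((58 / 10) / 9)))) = 824.08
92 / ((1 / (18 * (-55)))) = -91080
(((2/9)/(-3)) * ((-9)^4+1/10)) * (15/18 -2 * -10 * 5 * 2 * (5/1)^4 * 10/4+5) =-24604584277/162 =-151880149.86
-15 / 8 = -1.88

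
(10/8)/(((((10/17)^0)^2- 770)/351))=-1755/3076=-0.57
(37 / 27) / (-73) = -0.02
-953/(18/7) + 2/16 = -370.49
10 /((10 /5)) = 5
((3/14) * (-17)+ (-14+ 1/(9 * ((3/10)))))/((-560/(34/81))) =110993/8573040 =0.01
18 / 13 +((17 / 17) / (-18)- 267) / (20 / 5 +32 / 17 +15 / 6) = -53483 / 1755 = -30.47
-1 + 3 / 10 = -7 / 10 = -0.70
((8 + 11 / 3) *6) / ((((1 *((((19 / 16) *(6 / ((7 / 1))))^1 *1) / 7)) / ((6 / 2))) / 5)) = 137200 / 19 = 7221.05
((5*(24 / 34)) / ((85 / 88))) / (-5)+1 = 389 / 1445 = 0.27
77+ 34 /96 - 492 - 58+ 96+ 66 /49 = -882703 /2352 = -375.30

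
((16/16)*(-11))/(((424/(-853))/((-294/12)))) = -459767/848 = -542.18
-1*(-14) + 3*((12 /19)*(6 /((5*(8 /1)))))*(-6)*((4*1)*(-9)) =7162 /95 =75.39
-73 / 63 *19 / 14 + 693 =609839 / 882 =691.43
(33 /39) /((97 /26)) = 22 /97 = 0.23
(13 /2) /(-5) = -13 /10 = -1.30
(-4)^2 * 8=128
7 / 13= 0.54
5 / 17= 0.29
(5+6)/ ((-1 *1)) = -11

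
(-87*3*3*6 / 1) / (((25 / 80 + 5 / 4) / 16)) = -48107.52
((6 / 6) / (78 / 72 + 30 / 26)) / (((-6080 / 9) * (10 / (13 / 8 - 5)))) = 9477 / 42438400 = 0.00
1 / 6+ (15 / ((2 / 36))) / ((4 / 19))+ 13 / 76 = 292487 / 228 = 1282.84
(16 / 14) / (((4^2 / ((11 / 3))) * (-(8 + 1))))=-0.03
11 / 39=0.28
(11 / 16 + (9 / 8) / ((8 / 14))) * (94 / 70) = 3.57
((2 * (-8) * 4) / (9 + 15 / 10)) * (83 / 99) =-10624 / 2079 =-5.11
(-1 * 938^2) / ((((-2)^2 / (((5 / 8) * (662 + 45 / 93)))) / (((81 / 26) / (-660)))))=429901.29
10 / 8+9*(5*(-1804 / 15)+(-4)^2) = -21067 / 4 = -5266.75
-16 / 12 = -4 / 3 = -1.33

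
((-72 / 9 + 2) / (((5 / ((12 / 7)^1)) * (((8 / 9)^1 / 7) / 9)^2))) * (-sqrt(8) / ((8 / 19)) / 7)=1121931 * sqrt(2) / 160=9916.56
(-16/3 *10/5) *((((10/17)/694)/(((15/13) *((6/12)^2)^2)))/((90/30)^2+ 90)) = -6656/5256009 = -0.00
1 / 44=0.02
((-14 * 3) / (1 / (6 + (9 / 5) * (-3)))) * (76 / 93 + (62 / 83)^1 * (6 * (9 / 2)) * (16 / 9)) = -11889192 / 12865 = -924.15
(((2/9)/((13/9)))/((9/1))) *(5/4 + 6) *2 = 29/117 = 0.25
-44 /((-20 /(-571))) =-6281 /5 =-1256.20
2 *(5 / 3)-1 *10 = -20 / 3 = -6.67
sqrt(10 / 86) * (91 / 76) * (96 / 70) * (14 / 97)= 0.08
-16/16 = -1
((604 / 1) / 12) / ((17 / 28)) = 4228 / 51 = 82.90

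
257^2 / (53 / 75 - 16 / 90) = 14861025 / 119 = 124882.56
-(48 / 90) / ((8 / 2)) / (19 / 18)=-12 / 95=-0.13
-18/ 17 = -1.06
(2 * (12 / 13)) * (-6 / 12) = -12 / 13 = -0.92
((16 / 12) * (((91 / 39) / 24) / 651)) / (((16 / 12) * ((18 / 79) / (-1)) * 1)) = -79 / 120528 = -0.00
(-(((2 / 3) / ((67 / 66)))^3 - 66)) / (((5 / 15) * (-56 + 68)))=9882587 / 601526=16.43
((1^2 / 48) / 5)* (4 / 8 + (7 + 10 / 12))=5 / 144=0.03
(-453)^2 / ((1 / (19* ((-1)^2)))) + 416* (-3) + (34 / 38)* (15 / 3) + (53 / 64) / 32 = 151668372463 / 38912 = 3897727.50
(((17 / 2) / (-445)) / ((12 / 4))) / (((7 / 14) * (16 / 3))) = -17 / 7120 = -0.00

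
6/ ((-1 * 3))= -2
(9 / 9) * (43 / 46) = 43 / 46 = 0.93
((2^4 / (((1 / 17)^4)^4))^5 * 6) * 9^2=139043244356167732305040463798839198216103600795629338349801840023890476924336149094571281733509626866958336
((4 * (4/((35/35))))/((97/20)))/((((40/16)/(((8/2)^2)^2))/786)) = 25755648/97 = 265522.14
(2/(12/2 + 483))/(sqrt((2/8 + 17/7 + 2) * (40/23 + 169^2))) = 4 * sqrt(282767037)/6011873091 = 0.00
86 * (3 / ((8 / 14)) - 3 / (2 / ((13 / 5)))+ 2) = 2881 / 10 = 288.10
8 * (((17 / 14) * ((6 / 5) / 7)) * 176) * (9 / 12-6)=-53856 / 35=-1538.74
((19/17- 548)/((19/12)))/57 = -37188/6137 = -6.06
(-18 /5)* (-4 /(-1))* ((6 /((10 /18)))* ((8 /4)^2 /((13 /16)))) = -248832 /325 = -765.64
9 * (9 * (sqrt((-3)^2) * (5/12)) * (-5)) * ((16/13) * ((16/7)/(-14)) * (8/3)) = 172800/637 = 271.27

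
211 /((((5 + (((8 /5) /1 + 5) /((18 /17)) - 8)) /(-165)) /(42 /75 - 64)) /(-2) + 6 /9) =132519816 /418607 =316.57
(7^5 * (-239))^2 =16135268698129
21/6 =7/2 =3.50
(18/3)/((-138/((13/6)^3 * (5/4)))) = -10985/19872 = -0.55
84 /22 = 42 /11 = 3.82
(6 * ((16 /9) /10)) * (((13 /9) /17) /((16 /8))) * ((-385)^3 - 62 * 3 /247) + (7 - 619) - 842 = -112827054158 /43605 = -2587479.74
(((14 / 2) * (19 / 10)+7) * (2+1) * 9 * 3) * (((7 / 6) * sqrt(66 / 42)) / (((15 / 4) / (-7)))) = -4488.92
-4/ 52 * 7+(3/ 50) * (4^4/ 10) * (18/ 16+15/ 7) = 50971/ 11375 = 4.48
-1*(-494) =494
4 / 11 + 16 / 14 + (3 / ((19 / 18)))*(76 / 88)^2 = 6143 / 1694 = 3.63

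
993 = 993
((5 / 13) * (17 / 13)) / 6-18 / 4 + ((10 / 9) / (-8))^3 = -34842053 / 7884864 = -4.42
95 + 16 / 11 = 1061 / 11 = 96.45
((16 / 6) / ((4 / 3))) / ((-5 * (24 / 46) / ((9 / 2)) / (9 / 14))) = -621 / 280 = -2.22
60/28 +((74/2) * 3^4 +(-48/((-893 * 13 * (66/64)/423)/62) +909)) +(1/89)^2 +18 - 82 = 594959200644/150649499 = 3949.29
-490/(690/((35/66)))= -1715/4554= -0.38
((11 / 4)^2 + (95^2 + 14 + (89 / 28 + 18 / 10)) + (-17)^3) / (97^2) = 2317583 / 5269040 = 0.44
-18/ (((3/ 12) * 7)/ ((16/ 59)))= -1152/ 413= -2.79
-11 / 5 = -2.20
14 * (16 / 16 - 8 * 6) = -658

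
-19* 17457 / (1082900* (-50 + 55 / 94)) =15589101 / 2515035250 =0.01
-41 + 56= 15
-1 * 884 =-884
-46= -46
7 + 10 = 17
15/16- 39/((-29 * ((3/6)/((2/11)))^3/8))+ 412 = 255343081/617584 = 413.45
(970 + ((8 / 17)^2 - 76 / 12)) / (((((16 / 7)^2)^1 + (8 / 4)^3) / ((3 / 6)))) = 40948859 / 1123632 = 36.44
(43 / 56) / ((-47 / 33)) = -0.54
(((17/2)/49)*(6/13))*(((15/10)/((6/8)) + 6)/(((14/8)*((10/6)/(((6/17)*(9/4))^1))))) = 3888/22295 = 0.17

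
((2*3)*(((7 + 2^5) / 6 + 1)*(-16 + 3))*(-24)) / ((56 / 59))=103545 / 7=14792.14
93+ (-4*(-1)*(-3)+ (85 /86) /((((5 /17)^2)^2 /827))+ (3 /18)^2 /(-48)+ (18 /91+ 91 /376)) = 4342369626091517 /39724776000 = 109311.37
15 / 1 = 15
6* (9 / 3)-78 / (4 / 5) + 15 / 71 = -11259 / 142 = -79.29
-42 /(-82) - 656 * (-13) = 8528.51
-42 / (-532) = 3 / 38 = 0.08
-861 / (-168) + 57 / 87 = 1341 / 232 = 5.78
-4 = -4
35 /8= 4.38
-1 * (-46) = 46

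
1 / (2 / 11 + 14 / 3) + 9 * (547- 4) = 781953 / 160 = 4887.21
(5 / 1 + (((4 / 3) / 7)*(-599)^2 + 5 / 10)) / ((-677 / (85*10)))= -1220021575 / 14217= -85814.28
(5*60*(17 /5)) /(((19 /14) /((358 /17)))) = 300720 /19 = 15827.37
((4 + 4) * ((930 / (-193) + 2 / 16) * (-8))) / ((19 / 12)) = 695712 / 3667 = 189.72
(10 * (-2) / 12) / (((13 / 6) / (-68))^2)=-277440 / 169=-1641.66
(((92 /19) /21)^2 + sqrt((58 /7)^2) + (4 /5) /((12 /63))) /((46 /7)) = 433957 /227430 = 1.91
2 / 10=1 / 5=0.20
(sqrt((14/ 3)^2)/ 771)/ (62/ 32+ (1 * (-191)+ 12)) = -224/ 6552729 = -0.00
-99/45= -11/5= -2.20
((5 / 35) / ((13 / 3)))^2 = 0.00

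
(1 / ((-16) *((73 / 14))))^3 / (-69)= 343 / 13743192576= 0.00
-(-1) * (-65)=-65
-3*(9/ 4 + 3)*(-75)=4725/ 4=1181.25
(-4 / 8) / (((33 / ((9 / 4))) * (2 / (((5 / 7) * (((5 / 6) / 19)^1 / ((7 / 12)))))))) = -75 / 81928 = -0.00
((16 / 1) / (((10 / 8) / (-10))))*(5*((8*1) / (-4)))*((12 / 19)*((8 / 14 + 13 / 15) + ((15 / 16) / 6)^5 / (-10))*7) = 10133372839 / 1245184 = 8138.05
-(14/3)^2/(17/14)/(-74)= 1372/5661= 0.24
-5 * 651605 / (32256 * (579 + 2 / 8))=-3258025 / 18684288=-0.17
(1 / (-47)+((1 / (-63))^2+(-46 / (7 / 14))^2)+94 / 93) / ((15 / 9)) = 48951621944 / 9638055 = 5078.99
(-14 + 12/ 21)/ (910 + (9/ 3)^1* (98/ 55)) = -2585/ 176204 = -0.01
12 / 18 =2 / 3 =0.67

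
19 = 19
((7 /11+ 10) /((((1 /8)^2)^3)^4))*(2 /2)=552516878495748490002432 /11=50228807135977135454766.55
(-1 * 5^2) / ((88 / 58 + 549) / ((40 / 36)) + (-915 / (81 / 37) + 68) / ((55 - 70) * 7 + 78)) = -0.05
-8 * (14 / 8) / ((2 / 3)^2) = -63 / 2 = -31.50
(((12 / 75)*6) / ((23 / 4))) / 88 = 12 / 6325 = 0.00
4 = 4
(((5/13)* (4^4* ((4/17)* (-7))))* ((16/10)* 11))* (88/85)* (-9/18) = 27754496/18785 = 1477.48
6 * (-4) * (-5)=120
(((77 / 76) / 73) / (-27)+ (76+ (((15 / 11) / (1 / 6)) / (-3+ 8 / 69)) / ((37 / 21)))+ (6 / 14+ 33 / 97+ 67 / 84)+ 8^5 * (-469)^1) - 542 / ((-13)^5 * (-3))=-23503085126707669217633345 / 1529340685499785158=-15368116.04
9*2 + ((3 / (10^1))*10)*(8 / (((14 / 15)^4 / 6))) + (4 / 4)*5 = 510848 / 2401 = 212.76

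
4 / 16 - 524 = -2095 / 4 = -523.75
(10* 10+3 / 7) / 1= 703 / 7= 100.43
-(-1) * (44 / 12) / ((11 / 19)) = 19 / 3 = 6.33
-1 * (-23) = 23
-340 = -340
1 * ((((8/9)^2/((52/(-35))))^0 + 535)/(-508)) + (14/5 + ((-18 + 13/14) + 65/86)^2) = 267.94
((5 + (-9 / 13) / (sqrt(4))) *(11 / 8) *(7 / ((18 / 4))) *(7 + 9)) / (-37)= -18634 / 4329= -4.30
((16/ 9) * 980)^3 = 3855122432000/ 729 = 5288233788.75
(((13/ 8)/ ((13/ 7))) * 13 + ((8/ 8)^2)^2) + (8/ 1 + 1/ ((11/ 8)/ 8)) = 2305/ 88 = 26.19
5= 5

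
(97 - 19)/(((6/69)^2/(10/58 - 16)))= -9469629/58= -163269.47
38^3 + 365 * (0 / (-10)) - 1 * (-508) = 55380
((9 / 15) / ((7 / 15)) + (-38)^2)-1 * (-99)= 10810 / 7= 1544.29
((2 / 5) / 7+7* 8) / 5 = 11.21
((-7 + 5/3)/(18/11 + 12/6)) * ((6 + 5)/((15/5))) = -242/45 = -5.38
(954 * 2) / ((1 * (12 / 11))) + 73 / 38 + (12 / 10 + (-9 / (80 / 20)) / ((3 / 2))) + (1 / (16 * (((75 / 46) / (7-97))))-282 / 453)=20043391 / 11476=1746.55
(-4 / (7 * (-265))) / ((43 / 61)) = 244 / 79765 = 0.00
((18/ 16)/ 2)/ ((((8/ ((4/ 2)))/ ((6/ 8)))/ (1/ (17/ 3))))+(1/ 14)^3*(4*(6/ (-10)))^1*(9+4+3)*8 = -696669/ 7463680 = -0.09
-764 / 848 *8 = -382 / 53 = -7.21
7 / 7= 1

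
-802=-802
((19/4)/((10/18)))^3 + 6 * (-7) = 4664211/8000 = 583.03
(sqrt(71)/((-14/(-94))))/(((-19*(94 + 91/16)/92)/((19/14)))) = -3.73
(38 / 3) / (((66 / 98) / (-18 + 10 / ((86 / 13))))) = -310.11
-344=-344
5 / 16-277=-4427 / 16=-276.69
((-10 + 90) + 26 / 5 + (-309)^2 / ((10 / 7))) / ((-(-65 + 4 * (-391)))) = 223073 / 5430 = 41.08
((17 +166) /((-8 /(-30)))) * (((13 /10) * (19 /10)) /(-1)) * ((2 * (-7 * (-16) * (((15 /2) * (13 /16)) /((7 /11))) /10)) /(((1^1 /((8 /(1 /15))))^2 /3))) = -15706895490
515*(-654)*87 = -29302470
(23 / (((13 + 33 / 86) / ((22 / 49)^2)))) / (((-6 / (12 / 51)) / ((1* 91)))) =-24891152 / 20134443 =-1.24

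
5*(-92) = -460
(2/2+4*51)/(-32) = -6.41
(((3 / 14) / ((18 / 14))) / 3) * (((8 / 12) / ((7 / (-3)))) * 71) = -71 / 63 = -1.13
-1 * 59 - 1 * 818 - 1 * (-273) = -604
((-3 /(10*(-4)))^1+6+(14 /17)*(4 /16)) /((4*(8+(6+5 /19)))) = 81149 /737120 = 0.11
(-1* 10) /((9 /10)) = -100 /9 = -11.11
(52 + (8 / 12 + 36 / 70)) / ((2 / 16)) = 44672 / 105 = 425.45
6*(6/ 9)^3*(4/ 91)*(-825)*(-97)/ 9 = 1707200/ 2457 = 694.83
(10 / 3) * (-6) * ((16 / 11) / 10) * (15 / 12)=-40 / 11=-3.64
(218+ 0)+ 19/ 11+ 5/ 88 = 19341/ 88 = 219.78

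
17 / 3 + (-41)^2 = 5060 / 3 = 1686.67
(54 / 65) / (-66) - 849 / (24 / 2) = -202381 / 2860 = -70.76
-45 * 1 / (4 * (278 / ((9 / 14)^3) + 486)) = -32805 / 4468504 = -0.01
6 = 6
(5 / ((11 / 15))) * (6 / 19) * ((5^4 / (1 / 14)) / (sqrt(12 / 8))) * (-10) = -13125000 * sqrt(6) / 209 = -153825.61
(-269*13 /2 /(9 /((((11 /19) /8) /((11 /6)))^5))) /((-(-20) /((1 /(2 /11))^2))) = -11424699 /405684060160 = -0.00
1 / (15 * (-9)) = -1 / 135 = -0.01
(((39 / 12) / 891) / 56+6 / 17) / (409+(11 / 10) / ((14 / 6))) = 5988625 / 6946535376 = 0.00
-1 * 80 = -80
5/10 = 1/2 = 0.50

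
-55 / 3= -18.33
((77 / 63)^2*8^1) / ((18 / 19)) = 9196 / 729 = 12.61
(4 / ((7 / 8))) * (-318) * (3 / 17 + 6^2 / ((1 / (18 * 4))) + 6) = -449463744 / 119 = -3777006.25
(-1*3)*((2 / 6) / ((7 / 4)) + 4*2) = -172 / 7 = -24.57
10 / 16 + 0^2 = 0.62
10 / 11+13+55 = 758 / 11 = 68.91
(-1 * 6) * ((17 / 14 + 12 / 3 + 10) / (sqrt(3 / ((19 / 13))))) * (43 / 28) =-9159 * sqrt(741) / 2548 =-97.85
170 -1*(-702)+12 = 884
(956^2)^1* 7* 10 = 63975520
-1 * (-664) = 664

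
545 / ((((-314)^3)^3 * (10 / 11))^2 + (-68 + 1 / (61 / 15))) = 0.00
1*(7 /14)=1 /2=0.50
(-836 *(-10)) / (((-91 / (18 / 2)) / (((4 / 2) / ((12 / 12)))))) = -150480 / 91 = -1653.63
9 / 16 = 0.56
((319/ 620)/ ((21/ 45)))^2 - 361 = -271070215/ 753424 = -359.78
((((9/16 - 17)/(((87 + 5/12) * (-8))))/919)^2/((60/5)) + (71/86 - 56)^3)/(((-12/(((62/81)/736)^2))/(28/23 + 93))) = 105862686118414224014846420177137/74220191580627214253086356799488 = 1.43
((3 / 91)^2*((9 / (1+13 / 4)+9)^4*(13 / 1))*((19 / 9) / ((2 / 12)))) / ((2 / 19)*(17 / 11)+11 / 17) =29544930954 / 8750053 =3376.54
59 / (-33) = -59 / 33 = -1.79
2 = 2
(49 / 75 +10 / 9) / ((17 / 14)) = 5558 / 3825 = 1.45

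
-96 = -96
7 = 7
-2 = -2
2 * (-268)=-536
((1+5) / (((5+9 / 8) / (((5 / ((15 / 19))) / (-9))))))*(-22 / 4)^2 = -9196 / 441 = -20.85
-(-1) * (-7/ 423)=-7/ 423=-0.02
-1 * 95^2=-9025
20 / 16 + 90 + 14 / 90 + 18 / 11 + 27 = 237683 / 1980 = 120.04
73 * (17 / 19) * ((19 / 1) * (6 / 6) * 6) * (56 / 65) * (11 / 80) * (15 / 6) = 286671 / 130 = 2205.16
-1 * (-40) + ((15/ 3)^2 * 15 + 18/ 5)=418.60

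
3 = 3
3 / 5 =0.60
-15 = -15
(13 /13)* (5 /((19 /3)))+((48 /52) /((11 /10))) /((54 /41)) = 34885 /24453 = 1.43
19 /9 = 2.11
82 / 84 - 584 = -24487 / 42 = -583.02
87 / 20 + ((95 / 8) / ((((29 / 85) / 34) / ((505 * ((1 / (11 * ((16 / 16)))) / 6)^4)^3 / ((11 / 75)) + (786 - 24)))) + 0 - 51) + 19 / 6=13100689166236993569161229011111 / 14528696463906193477877760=901711.26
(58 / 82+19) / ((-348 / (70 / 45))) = -2828 / 32103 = -0.09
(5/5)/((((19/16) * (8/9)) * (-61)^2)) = 18/70699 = 0.00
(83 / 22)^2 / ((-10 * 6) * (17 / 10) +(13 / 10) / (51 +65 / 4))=-9265705 / 66387376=-0.14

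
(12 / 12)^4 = 1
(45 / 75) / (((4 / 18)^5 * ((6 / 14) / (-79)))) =-32654097 / 160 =-204088.11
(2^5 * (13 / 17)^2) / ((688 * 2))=0.01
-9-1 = -10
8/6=4/3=1.33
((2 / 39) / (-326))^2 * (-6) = -2 / 13470483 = -0.00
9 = 9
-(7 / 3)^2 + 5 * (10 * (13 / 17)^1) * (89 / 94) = 30.76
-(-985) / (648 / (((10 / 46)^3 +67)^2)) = 163691466204265 / 23981814018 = 6825.65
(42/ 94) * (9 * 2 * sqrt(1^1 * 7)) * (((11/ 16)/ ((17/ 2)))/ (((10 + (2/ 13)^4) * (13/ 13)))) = 5398029 * sqrt(7)/ 82987336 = 0.17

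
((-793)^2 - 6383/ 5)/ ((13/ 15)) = 724122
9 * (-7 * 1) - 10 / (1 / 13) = -193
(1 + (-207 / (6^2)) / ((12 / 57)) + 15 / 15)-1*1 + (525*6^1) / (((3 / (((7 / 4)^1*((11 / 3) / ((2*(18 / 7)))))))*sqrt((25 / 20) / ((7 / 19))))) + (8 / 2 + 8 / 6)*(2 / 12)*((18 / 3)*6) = 91 / 16 + 18865*sqrt(665) / 684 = 716.92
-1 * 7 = -7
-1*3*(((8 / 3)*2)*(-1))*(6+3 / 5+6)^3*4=16003008 / 125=128024.06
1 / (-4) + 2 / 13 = -5 / 52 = -0.10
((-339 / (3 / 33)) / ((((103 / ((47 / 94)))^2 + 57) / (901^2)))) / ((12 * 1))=-91733513 / 15452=-5936.68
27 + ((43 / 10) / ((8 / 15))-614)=-9263 / 16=-578.94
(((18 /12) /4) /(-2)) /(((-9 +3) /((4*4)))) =1 /2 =0.50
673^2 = 452929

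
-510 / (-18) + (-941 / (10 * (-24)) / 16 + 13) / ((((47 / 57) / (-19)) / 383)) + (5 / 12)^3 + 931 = -115932.12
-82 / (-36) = 41 / 18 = 2.28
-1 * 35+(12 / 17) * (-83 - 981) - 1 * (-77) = -12054 / 17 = -709.06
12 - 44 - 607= -639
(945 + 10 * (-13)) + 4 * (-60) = 575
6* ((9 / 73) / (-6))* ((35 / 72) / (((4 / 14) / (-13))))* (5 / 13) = 1225 / 1168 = 1.05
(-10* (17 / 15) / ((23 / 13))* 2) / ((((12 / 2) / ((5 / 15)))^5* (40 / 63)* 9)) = -1547 / 1303801920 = -0.00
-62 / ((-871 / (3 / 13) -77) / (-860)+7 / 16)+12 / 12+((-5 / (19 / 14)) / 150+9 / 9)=-153792847 / 14458335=-10.64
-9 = -9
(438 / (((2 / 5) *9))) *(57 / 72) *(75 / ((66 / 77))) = 1213625 / 144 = 8427.95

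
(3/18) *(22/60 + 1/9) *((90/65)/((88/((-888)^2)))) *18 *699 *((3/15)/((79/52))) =35551900512/21725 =1636451.12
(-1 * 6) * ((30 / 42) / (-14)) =15 / 49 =0.31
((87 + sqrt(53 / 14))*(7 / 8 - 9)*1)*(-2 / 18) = 65*sqrt(742) / 1008 + 1885 / 24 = 80.30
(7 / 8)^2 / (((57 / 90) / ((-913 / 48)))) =-223685 / 9728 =-22.99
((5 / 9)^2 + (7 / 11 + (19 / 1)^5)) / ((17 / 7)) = 15443435357 / 15147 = 1019570.57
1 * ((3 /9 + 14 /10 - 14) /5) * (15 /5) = -184 /25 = -7.36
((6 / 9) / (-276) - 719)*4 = -2876.01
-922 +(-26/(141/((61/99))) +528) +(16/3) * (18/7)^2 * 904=21535951240/683991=31485.72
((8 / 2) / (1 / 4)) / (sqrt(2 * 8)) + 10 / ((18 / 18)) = 14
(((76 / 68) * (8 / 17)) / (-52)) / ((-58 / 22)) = 418 / 108953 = 0.00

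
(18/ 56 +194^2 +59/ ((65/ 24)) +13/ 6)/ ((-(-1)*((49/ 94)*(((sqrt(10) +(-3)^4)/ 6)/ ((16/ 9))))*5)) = 1391670602352/ 730272725 - 154630066928*sqrt(10)/ 6572454525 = 1831.29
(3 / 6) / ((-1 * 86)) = -1 / 172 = -0.01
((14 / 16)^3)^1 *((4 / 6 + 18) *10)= 12005 / 96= 125.05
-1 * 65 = -65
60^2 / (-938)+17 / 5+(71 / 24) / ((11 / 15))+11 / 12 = 2793787 / 619080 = 4.51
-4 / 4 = -1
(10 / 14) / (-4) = -5 / 28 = -0.18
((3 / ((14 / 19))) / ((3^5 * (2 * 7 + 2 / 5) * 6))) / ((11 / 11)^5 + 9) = 0.00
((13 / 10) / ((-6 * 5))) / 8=-13 / 2400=-0.01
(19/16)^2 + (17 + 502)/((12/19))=210729/256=823.16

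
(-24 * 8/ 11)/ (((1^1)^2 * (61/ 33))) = -576/ 61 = -9.44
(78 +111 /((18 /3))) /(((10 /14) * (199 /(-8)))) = -5404 /995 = -5.43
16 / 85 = 0.19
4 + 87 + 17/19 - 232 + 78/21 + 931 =794.61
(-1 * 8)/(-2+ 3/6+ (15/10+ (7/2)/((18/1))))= -288/7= -41.14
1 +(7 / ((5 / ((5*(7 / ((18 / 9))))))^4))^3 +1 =4747561518135 / 4096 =1159072636.26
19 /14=1.36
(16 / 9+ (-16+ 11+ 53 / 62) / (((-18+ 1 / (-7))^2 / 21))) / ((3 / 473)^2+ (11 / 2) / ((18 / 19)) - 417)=-6094329187078 / 1655926719639937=-0.00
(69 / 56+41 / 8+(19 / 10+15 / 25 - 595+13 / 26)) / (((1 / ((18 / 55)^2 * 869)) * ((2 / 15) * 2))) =-204410.65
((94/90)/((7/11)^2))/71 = 5687/156555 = 0.04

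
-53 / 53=-1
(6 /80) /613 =3 /24520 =0.00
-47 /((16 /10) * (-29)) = 235 /232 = 1.01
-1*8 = -8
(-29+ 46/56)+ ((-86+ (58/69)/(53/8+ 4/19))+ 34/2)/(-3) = -31432433/6022044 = -5.22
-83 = -83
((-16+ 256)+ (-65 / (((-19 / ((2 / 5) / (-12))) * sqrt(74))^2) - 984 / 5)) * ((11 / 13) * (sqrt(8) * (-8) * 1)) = -4570017122 * sqrt(2) / 7813845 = -827.12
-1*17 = -17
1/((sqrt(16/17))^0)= 1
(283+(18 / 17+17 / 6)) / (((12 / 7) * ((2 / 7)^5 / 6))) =3442762687 / 6528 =527383.99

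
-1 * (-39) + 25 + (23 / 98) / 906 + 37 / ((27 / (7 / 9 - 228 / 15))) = 1590705527 / 35959140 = 44.24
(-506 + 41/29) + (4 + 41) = -459.59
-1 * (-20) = 20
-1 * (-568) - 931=-363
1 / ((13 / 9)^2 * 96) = 27 / 5408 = 0.00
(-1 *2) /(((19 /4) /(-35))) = 280 /19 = 14.74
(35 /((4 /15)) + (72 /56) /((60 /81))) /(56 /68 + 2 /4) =52751 /525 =100.48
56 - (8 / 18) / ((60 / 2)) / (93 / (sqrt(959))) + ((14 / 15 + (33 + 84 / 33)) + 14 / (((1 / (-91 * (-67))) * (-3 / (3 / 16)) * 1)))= -6919963 / 1320 - 2 * sqrt(959) / 12555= -5242.40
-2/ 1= -2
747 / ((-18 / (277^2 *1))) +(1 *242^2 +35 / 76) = -237552367 / 76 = -3125689.04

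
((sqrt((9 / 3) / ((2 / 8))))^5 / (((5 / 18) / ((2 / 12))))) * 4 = 3456 * sqrt(3) / 5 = 1197.19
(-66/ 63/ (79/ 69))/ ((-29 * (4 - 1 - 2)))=506/ 16037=0.03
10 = 10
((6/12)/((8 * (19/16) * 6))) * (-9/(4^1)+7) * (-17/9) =-17/216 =-0.08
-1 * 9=-9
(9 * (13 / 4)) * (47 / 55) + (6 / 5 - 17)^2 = 302099 / 1100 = 274.64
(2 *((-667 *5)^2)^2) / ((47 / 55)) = 13607427784568750 / 47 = 289519740097207.45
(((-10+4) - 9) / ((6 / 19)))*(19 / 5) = -361 / 2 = -180.50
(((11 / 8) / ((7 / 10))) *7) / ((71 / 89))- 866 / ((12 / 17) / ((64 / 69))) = -65883503 / 58788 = -1120.70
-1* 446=-446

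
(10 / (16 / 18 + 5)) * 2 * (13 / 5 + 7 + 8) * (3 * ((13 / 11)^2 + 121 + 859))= 102599136 / 583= 175984.80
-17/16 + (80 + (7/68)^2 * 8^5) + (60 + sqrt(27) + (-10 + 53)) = 3 * sqrt(3) + 2446911/4624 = 534.37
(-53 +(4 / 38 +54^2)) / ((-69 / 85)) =-1541305 / 437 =-3527.01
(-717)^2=514089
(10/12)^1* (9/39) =5/26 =0.19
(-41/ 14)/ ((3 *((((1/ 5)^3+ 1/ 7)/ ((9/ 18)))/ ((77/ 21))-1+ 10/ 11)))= 56375/ 498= 113.20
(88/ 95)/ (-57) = -88/ 5415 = -0.02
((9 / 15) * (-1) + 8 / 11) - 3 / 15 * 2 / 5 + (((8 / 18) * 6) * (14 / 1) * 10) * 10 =3080039 / 825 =3733.38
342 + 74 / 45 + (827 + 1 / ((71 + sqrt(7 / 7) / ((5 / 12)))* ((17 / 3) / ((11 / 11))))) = 328664956 / 280755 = 1170.65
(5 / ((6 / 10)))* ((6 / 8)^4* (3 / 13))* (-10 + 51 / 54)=-36675 / 6656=-5.51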